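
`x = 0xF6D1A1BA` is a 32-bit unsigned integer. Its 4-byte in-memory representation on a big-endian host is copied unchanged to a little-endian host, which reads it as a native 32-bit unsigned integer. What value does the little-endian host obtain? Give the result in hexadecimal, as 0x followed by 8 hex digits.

0xBAA1D1F6

Stored big-endian, the bytes at ascending addresses are F6 D1 A1 BA.
Read back as little-endian, the first byte is least significant, giving 0xBAA1D1F6.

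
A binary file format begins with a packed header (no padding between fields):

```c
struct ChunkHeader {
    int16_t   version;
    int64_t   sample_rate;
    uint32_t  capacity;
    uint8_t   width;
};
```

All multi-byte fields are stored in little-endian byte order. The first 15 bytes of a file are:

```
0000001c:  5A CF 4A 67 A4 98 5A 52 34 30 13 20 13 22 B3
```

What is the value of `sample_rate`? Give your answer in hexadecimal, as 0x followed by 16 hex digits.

`sample_rate` follows `version` (2 bytes), so it starts at byte offset 2 and occupies 8 bytes.
Bytes at offsets 2..9: 4A 67 A4 98 5A 52 34 30.
Little-endian: lowest address holds the least-significant byte.
Reassemble most-significant byte first: 30 34 52 5A 98 A4 67 4A → 0x3034525A98A4674A.

0x3034525A98A4674A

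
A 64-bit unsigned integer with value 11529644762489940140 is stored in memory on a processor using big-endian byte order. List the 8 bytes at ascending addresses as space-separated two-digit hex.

11529644762489940140 in hexadecimal, padded to 64 bits, is 0xA00186D326A7E8AC.
Split into bytes (most-significant first): A0 01 86 D3 26 A7 E8 AC.
Big-endian: lowest address holds the most-significant byte.
So the memory order matches the most-significant-first order: A0 01 86 D3 26 A7 E8 AC.

A0 01 86 D3 26 A7 E8 AC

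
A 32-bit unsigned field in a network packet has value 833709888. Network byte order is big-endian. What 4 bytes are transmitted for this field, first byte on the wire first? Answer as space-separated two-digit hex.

31 B1 67 40

833709888 in hexadecimal, padded to 32 bits, is 0x31B16740.
Split into bytes (most-significant first): 31 B1 67 40.
Big-endian: lowest address holds the most-significant byte.
So the memory order matches the most-significant-first order: 31 B1 67 40.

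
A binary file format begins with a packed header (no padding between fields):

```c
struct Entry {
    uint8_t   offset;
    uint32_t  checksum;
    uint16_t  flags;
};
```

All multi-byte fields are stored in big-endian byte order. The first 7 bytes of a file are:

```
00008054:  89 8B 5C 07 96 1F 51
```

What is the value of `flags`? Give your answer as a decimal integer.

8017

`flags` follows `offset` (1 B), `checksum` (4 B), so it starts at offset 1 + 4 = 5 and occupies 2 bytes.
Bytes at offsets 5..6: 1F 51.
Big-endian stores the most-significant byte at the lowest address.
The bytes are already most-significant first: 0x1F51.
0x1F51 = 8017.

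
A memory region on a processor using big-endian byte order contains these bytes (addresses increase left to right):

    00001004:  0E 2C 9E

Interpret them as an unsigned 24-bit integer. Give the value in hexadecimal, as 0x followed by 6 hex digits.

Big-endian stores the most-significant byte at the lowest address.
The bytes are already most-significant first: 0x0E2C9E.

0x0E2C9E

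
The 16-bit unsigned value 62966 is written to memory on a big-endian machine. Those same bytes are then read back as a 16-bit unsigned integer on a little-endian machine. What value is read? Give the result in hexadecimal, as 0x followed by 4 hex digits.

0xF6F5

62966 in 16-bit hexadecimal is 0xF5F6.
Stored big-endian, the bytes at ascending addresses are F5 F6.
Read back as little-endian, the first byte is least significant, giving 0xF6F5.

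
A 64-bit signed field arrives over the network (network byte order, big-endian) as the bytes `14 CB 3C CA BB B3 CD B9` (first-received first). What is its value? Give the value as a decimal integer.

1498358142461005241

In big-endian order the high byte comes first in memory.
The bytes are already most-significant first: 0x14CB3CCABBB3CDB9.
0x14CB3CCABBB3CDB9 = 1498358142461005241.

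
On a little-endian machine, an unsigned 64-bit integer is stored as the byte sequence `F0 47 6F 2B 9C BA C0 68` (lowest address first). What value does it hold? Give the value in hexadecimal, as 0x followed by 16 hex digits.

0x68C0BA9C2B6F47F0

Little-endian: lowest address holds the least-significant byte.
Reassemble most-significant byte first: 68 C0 BA 9C 2B 6F 47 F0 → 0x68C0BA9C2B6F47F0.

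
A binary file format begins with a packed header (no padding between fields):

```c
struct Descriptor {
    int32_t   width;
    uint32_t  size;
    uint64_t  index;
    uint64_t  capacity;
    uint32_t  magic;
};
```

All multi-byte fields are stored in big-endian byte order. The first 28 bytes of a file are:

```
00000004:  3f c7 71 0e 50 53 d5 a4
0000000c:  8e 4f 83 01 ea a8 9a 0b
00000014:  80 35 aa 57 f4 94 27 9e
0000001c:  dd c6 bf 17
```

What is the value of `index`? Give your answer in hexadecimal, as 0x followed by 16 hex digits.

`index` follows `width` (4 B), `size` (4 B), so it starts at offset 4 + 4 = 8 and occupies 8 bytes.
Bytes at offsets 8..15: 8E 4F 83 01 EA A8 9A 0B.
In big-endian order the high byte comes first in memory.
The bytes are already most-significant first: 0x8E4F8301EAA89A0B.

0x8E4F8301EAA89A0B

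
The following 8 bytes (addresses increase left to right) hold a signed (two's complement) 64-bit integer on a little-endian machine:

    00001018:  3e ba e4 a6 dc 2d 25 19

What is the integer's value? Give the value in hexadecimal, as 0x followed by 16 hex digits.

Little-endian: lowest address holds the least-significant byte.
Reassemble most-significant byte first: 19 25 2D DC A6 E4 BA 3E → 0x19252DDCA6E4BA3E.

0x19252DDCA6E4BA3E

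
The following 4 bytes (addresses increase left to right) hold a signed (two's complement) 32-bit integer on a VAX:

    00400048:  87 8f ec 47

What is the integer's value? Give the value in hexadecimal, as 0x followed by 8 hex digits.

0x47EC8F87

Little-endian stores the least-significant byte at the lowest address.
Reassemble most-significant byte first: 47 EC 8F 87 → 0x47EC8F87.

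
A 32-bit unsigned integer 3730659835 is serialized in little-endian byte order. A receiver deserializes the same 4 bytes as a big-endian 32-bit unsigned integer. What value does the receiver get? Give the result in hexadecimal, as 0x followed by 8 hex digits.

0xFB595DDE

3730659835 in 32-bit hexadecimal is 0xDE5D59FB.
Stored little-endian, the bytes at ascending addresses are FB 59 5D DE.
Read back as big-endian, the last byte is least significant, giving 0xFB595DDE.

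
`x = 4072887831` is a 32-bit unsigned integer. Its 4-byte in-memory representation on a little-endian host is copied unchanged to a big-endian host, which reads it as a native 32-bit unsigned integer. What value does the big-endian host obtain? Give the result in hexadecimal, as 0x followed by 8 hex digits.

0x1756C3F2

4072887831 in 32-bit hexadecimal is 0xF2C35617.
Stored little-endian, the bytes at ascending addresses are 17 56 C3 F2.
Read back as big-endian, the last byte is least significant, giving 0x1756C3F2.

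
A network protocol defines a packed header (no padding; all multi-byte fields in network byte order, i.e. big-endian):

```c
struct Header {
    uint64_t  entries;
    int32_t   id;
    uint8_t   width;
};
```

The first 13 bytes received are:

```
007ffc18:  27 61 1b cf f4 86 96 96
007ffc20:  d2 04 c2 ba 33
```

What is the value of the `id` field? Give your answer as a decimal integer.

`id` follows `entries` (8 bytes), so it starts at byte offset 8 and occupies 4 bytes.
Bytes at offsets 8..11: D2 04 C2 BA.
In big-endian order the high byte comes first in memory.
The bytes are already most-significant first: 0xD204C2BA.
Top bit is set, so as a signed 32-bit value this is 0xD204C2BA − 2^32 = -771439942.

-771439942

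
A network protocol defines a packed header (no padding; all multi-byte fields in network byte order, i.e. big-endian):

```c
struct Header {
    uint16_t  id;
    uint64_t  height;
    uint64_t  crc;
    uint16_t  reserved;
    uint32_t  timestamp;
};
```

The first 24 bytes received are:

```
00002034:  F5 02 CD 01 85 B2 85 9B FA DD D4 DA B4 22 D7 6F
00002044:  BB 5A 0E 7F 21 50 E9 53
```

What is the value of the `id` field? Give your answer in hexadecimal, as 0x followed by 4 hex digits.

0xF502

`id` is the first field, at byte offset 0, occupying 2 bytes.
Bytes at offsets 0..1: F5 02.
In big-endian order the high byte comes first in memory.
The bytes are already most-significant first: 0xF502.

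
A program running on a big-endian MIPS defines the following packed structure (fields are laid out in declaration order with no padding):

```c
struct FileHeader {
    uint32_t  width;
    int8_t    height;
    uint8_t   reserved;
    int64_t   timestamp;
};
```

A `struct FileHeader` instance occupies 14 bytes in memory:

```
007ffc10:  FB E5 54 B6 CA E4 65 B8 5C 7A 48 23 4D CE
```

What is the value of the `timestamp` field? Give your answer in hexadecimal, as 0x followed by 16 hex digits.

`timestamp` follows `width` (4 B), `height` (1 B), `reserved` (1 B), so it starts at offset 4 + 1 + 1 = 6 and occupies 8 bytes.
Bytes at offsets 6..13: 65 B8 5C 7A 48 23 4D CE.
Big-endian: lowest address holds the most-significant byte.
The bytes are already most-significant first: 0x65B85C7A48234DCE.

0x65B85C7A48234DCE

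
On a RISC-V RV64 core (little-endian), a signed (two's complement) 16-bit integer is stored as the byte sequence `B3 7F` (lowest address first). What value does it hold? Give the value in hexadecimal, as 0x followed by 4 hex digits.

Little-endian: lowest address holds the least-significant byte.
Reassemble most-significant byte first: 7F B3 → 0x7FB3.

0x7FB3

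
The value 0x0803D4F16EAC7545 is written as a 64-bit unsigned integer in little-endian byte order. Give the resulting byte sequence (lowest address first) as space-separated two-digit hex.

Split into bytes (most-significant first): 08 03 D4 F1 6E AC 75 45.
In little-endian order the low byte comes first in memory.
So at ascending addresses the bytes are 45 75 AC 6E F1 D4 03 08.

45 75 AC 6E F1 D4 03 08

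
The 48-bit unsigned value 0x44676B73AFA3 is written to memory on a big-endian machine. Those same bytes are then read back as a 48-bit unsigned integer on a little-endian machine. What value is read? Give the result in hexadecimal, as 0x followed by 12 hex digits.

Stored big-endian, the bytes at ascending addresses are 44 67 6B 73 AF A3.
Read back as little-endian, the first byte is least significant, giving 0xA3AF736B6744.

0xA3AF736B6744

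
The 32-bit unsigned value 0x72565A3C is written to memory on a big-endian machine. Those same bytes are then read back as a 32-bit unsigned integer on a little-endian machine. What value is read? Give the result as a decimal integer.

1012553330

Stored big-endian, the bytes at ascending addresses are 72 56 5A 3C.
Read back as little-endian, the first byte is least significant, giving 0x3C5A5672.
0x3C5A5672 = 1012553330.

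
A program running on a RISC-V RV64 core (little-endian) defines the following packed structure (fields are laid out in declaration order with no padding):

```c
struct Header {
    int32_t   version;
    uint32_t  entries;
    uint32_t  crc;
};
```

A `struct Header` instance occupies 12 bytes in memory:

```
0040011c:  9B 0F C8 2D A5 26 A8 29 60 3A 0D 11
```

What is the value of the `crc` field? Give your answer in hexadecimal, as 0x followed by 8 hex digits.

`crc` follows `version` (4 B), `entries` (4 B), so it starts at offset 4 + 4 = 8 and occupies 4 bytes.
Bytes at offsets 8..11: 60 3A 0D 11.
Little-endian stores the least-significant byte at the lowest address.
Reassemble most-significant byte first: 11 0D 3A 60 → 0x110D3A60.

0x110D3A60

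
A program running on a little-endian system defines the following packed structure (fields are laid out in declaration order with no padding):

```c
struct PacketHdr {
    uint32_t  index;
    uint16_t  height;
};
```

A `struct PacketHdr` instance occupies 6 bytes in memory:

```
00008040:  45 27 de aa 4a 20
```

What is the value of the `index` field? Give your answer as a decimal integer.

`index` is the first field, at byte offset 0, occupying 4 bytes.
Bytes at offsets 0..3: 45 27 DE AA.
Little-endian: lowest address holds the least-significant byte.
Reassemble most-significant byte first: AA DE 27 45 → 0xAADE2745.
0xAADE2745 = 2866685765.

2866685765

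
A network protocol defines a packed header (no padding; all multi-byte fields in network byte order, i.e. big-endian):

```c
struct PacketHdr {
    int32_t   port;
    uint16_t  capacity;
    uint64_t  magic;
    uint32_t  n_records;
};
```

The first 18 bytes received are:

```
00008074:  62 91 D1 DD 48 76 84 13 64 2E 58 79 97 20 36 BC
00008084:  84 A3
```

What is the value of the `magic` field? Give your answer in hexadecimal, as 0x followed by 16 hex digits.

`magic` follows `port` (4 B), `capacity` (2 B), so it starts at offset 4 + 2 = 6 and occupies 8 bytes.
Bytes at offsets 6..13: 84 13 64 2E 58 79 97 20.
Big-endian: lowest address holds the most-significant byte.
The bytes are already most-significant first: 0x8413642E58799720.

0x8413642E58799720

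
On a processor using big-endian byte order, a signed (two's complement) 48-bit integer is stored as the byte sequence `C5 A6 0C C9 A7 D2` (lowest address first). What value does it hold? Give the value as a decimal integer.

Big-endian: lowest address holds the most-significant byte.
The bytes are already most-significant first: 0xC5A60CC9A7D2.
Top bit is set, so as a signed 48-bit value this is 0xC5A60CC9A7D2 − 2^48 = -64158006925358.

-64158006925358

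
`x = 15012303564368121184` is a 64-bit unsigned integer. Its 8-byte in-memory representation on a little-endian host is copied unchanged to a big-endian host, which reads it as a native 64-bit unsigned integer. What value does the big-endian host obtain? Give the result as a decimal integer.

6921327421780809424

15012303564368121184 in 64-bit hexadecimal is 0xD0566A8D9E7E0D60.
Stored little-endian, the bytes at ascending addresses are 60 0D 7E 9E 8D 6A 56 D0.
Read back as big-endian, the last byte is least significant, giving 0x600D7E9E8D6A56D0.
0x600D7E9E8D6A56D0 = 6921327421780809424.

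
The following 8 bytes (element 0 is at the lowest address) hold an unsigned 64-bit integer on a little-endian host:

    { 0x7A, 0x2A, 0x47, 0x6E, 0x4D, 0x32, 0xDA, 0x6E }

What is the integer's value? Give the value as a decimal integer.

Little-endian: lowest address holds the least-significant byte.
Reassemble most-significant byte first: 6E DA 32 4D 6E 47 2A 7A → 0x6EDA324D6E472A7A.
0x6EDA324D6E472A7A = 7987752197239024250.

7987752197239024250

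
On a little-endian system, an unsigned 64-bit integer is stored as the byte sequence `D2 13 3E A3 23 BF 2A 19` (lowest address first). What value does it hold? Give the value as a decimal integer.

1813471959753561042

In little-endian order the low byte comes first in memory.
Reassemble most-significant byte first: 19 2A BF 23 A3 3E 13 D2 → 0x192ABF23A33E13D2.
0x192ABF23A33E13D2 = 1813471959753561042.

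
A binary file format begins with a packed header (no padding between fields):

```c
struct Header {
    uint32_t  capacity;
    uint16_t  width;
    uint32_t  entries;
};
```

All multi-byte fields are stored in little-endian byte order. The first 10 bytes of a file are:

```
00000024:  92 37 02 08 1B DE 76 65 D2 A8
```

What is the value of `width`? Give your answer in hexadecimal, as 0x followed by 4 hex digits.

0xDE1B

`width` follows `capacity` (4 bytes), so it starts at byte offset 4 and occupies 2 bytes.
Bytes at offsets 4..5: 1B DE.
Little-endian stores the least-significant byte at the lowest address.
Reassemble most-significant byte first: DE 1B → 0xDE1B.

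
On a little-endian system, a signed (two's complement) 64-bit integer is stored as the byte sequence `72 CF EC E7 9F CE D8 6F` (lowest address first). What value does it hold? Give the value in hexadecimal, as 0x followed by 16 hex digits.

Little-endian: lowest address holds the least-significant byte.
Reassemble most-significant byte first: 6F D8 CE 9F E7 EC CF 72 → 0x6FD8CE9FE7ECCF72.

0x6FD8CE9FE7ECCF72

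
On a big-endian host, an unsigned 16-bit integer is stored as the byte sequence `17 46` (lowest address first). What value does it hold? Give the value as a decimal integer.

Big-endian stores the most-significant byte at the lowest address.
The bytes are already most-significant first: 0x1746.
0x1746 = 5958.

5958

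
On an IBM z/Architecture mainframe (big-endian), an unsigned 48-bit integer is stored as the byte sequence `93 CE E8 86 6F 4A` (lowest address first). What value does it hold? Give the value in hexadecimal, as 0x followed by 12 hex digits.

Big-endian: lowest address holds the most-significant byte.
The bytes are already most-significant first: 0x93CEE8866F4A.

0x93CEE8866F4A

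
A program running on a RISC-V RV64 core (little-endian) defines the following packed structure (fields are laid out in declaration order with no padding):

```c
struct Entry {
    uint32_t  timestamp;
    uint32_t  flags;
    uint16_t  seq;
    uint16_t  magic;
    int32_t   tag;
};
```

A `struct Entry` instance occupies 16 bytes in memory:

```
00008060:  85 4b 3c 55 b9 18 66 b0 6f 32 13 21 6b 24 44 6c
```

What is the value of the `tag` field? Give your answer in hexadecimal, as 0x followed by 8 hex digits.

`tag` follows `timestamp` (4 B), `flags` (4 B), `seq` (2 B), `magic` (2 B), so it starts at offset 4 + 4 + 2 + 2 = 12 and occupies 4 bytes.
Bytes at offsets 12..15: 6B 24 44 6C.
In little-endian order the low byte comes first in memory.
Reassemble most-significant byte first: 6C 44 24 6B → 0x6C44246B.

0x6C44246B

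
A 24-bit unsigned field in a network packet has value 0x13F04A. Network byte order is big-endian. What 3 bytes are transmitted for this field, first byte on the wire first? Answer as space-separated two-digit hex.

Split into bytes (most-significant first): 13 F0 4A.
Big-endian: lowest address holds the most-significant byte.
So the memory order matches the most-significant-first order: 13 F0 4A.

13 F0 4A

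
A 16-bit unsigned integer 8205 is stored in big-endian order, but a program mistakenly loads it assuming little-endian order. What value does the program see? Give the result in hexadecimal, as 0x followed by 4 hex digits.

0x0D20

8205 in 16-bit hexadecimal is 0x200D.
Stored big-endian, the bytes at ascending addresses are 20 0D.
Read back as little-endian, the first byte is least significant, giving 0x0D20.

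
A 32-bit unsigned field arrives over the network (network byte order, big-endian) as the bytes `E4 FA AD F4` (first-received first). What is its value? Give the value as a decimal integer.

3841633780

In big-endian order the high byte comes first in memory.
The bytes are already most-significant first: 0xE4FAADF4.
0xE4FAADF4 = 3841633780.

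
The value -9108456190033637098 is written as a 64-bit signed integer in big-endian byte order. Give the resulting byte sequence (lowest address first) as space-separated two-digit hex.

Two's complement of -9108456190033637098 in 64 bits: 9108456190033637098 = 0x7E67BCA56B29AEEA; invert → 0x8198435A94D65115; add 1 → 0x8198435A94D65116.
Split into bytes (most-significant first): 81 98 43 5A 94 D6 51 16.
In big-endian order the high byte comes first in memory.
So the memory order matches the most-significant-first order: 81 98 43 5A 94 D6 51 16.

81 98 43 5A 94 D6 51 16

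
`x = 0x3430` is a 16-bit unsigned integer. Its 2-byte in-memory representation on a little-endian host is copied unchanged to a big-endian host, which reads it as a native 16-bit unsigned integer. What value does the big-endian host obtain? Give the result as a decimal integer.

12340

Stored little-endian, the bytes at ascending addresses are 30 34.
Read back as big-endian, the last byte is least significant, giving 0x3034.
0x3034 = 12340.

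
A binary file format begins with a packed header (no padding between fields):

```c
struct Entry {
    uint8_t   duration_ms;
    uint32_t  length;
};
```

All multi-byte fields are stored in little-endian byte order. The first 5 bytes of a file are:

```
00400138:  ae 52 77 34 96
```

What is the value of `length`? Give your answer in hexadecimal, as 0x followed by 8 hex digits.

`length` follows `duration_ms` (1 byte), so it starts at byte offset 1 and occupies 4 bytes.
Bytes at offsets 1..4: 52 77 34 96.
Little-endian stores the least-significant byte at the lowest address.
Reassemble most-significant byte first: 96 34 77 52 → 0x96347752.

0x96347752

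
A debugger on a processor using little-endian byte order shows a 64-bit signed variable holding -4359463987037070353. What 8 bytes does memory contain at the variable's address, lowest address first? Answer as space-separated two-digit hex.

EF 1B 8C E9 99 12 80 C3

Two's complement of -4359463987037070353 in 64 bits: 4359463987037070353 = 0x3C7FED661673E411; invert → 0xC3801299E98C1BEE; add 1 → 0xC3801299E98C1BEF.
Split into bytes (most-significant first): C3 80 12 99 E9 8C 1B EF.
In little-endian order the low byte comes first in memory.
So at ascending addresses the bytes are EF 1B 8C E9 99 12 80 C3.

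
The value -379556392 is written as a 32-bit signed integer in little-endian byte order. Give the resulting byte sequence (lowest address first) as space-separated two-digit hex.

D8 6D 60 E9

Two's complement of -379556392 in 32 bits: 379556392 = 0x169F9228; invert → 0xE9606DD7; add 1 → 0xE9606DD8.
Split into bytes (most-significant first): E9 60 6D D8.
Little-endian: lowest address holds the least-significant byte.
So at ascending addresses the bytes are D8 6D 60 E9.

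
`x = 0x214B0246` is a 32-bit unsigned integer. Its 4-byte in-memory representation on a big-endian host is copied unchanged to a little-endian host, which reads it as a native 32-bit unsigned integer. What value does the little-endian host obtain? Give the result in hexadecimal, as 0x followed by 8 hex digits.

Stored big-endian, the bytes at ascending addresses are 21 4B 02 46.
Read back as little-endian, the first byte is least significant, giving 0x46024B21.

0x46024B21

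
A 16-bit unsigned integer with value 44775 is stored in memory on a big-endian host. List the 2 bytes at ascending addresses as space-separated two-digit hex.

AE E7

44775 in hexadecimal, padded to 16 bits, is 0xAEE7.
Split into bytes (most-significant first): AE E7.
Big-endian: lowest address holds the most-significant byte.
So the memory order matches the most-significant-first order: AE E7.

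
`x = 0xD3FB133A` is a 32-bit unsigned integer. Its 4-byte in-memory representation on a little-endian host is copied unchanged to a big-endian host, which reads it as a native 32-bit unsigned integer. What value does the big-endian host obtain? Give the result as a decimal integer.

Stored little-endian, the bytes at ascending addresses are 3A 13 FB D3.
Read back as big-endian, the last byte is least significant, giving 0x3A13FBD3.
0x3A13FBD3 = 974388179.

974388179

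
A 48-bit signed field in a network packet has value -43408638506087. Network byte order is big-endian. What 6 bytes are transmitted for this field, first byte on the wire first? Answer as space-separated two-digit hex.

D8 85 23 85 8B 99

Two's complement of -43408638506087 in 48 bits: 43408638506087 = 0x277ADC7A7467; invert → 0xD88523858B98; add 1 → 0xD88523858B99.
Split into bytes (most-significant first): D8 85 23 85 8B 99.
Big-endian stores the most-significant byte at the lowest address.
So the memory order matches the most-significant-first order: D8 85 23 85 8B 99.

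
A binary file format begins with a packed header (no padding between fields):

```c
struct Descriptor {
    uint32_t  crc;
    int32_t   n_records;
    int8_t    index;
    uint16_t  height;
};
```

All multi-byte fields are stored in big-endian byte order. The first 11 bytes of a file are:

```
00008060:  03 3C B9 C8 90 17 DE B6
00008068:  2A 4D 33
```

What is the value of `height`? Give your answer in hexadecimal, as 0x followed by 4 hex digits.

0x4D33

`height` follows `crc` (4 B), `n_records` (4 B), `index` (1 B), so it starts at offset 4 + 4 + 1 = 9 and occupies 2 bytes.
Bytes at offsets 9..10: 4D 33.
Big-endian stores the most-significant byte at the lowest address.
The bytes are already most-significant first: 0x4D33.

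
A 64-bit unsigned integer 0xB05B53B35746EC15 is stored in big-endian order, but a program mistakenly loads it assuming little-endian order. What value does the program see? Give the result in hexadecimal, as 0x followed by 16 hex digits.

Stored big-endian, the bytes at ascending addresses are B0 5B 53 B3 57 46 EC 15.
Read back as little-endian, the first byte is least significant, giving 0x15EC4657B3535BB0.

0x15EC4657B3535BB0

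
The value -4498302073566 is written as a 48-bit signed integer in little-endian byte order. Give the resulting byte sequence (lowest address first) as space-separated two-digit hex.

22 85 4D A8 E8 FB

Two's complement of -4498302073566 in 48 bits: 4498302073566 = 0x041757B27ADE; invert → 0xFBE8A84D8521; add 1 → 0xFBE8A84D8522.
Split into bytes (most-significant first): FB E8 A8 4D 85 22.
In little-endian order the low byte comes first in memory.
So at ascending addresses the bytes are 22 85 4D A8 E8 FB.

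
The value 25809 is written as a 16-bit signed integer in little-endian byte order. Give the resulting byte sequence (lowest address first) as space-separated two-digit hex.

D1 64

25809 in hexadecimal, padded to 16 bits, is 0x64D1.
Split into bytes (most-significant first): 64 D1.
Little-endian stores the least-significant byte at the lowest address.
So at ascending addresses the bytes are D1 64.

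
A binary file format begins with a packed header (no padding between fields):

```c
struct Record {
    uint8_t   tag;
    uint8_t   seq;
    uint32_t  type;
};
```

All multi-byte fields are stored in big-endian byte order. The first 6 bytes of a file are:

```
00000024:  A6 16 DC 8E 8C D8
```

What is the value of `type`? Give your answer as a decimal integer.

`type` follows `tag` (1 B), `seq` (1 B), so it starts at offset 1 + 1 = 2 and occupies 4 bytes.
Bytes at offsets 2..5: DC 8E 8C D8.
Big-endian stores the most-significant byte at the lowest address.
The bytes are already most-significant first: 0xDC8E8CD8.
0xDC8E8CD8 = 3700329688.

3700329688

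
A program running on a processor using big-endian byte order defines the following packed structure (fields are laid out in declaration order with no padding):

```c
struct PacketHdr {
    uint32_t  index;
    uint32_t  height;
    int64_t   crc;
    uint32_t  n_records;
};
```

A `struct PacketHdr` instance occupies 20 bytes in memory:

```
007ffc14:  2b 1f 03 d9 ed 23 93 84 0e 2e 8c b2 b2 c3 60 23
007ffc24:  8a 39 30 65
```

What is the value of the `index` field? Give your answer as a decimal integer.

723452889

`index` is the first field, at byte offset 0, occupying 4 bytes.
Bytes at offsets 0..3: 2B 1F 03 D9.
Big-endian stores the most-significant byte at the lowest address.
The bytes are already most-significant first: 0x2B1F03D9.
0x2B1F03D9 = 723452889.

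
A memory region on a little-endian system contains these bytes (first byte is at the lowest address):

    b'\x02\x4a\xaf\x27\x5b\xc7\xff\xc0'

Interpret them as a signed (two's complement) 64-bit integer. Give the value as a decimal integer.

In little-endian order the low byte comes first in memory.
Reassemble most-significant byte first: C0 FF C7 5B 27 AF 4A 02 → 0xC0FFC75B27AF4A02.
Top bit is set, so as a signed 64-bit value this is 0xC0FFC75B27AF4A02 − 2^64 = -4539690705044420094.

-4539690705044420094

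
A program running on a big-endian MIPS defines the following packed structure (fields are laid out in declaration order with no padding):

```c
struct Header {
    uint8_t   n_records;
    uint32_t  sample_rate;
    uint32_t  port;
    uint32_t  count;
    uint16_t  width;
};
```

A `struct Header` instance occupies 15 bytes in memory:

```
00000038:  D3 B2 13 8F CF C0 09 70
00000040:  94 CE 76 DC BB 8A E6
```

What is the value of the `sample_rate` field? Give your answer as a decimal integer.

`sample_rate` follows `n_records` (1 byte), so it starts at byte offset 1 and occupies 4 bytes.
Bytes at offsets 1..4: B2 13 8F CF.
Big-endian: lowest address holds the most-significant byte.
The bytes are already most-significant first: 0xB2138FCF.
0xB2138FCF = 2987626447.

2987626447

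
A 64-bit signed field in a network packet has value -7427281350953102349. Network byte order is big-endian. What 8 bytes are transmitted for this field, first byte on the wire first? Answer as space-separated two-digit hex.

Two's complement of -7427281350953102349 in 64 bits: 7427281350953102349 = 0x671301098A716C0D; invert → 0x98ECFEF6758E93F2; add 1 → 0x98ECFEF6758E93F3.
Split into bytes (most-significant first): 98 EC FE F6 75 8E 93 F3.
Big-endian stores the most-significant byte at the lowest address.
So the memory order matches the most-significant-first order: 98 EC FE F6 75 8E 93 F3.

98 EC FE F6 75 8E 93 F3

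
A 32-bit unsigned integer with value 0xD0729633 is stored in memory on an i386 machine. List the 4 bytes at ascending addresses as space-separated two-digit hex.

33 96 72 D0

Split into bytes (most-significant first): D0 72 96 33.
Little-endian: lowest address holds the least-significant byte.
So at ascending addresses the bytes are 33 96 72 D0.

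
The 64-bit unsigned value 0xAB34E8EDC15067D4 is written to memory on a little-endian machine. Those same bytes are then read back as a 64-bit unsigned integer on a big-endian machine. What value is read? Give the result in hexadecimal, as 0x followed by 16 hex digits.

0xD46750C1EDE834AB

Stored little-endian, the bytes at ascending addresses are D4 67 50 C1 ED E8 34 AB.
Read back as big-endian, the last byte is least significant, giving 0xD46750C1EDE834AB.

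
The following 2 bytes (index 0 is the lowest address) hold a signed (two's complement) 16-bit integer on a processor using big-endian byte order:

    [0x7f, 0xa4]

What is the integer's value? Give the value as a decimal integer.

Big-endian: lowest address holds the most-significant byte.
The bytes are already most-significant first: 0x7FA4.
0x7FA4 = 32676.

32676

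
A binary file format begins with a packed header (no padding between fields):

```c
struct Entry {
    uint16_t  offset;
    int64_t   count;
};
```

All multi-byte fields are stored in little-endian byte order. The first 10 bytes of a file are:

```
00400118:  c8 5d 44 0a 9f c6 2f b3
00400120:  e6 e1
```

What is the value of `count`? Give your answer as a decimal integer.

-2168849152755168700

`count` follows `offset` (2 bytes), so it starts at byte offset 2 and occupies 8 bytes.
Bytes at offsets 2..9: 44 0A 9F C6 2F B3 E6 E1.
Little-endian: lowest address holds the least-significant byte.
Reassemble most-significant byte first: E1 E6 B3 2F C6 9F 0A 44 → 0xE1E6B32FC69F0A44.
Top bit is set, so as a signed 64-bit value this is 0xE1E6B32FC69F0A44 − 2^64 = -2168849152755168700.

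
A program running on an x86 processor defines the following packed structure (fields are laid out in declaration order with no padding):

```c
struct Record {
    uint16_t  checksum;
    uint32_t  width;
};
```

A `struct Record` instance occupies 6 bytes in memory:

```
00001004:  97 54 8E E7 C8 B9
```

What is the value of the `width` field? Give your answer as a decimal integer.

3116951438

`width` follows `checksum` (2 bytes), so it starts at byte offset 2 and occupies 4 bytes.
Bytes at offsets 2..5: 8E E7 C8 B9.
Little-endian: lowest address holds the least-significant byte.
Reassemble most-significant byte first: B9 C8 E7 8E → 0xB9C8E78E.
0xB9C8E78E = 3116951438.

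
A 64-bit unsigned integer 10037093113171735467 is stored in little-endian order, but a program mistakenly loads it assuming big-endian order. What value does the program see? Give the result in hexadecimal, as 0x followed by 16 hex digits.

0xABF31EF401EB4A8B

10037093113171735467 in 64-bit hexadecimal is 0x8B4AEB01F41EF3AB.
Stored little-endian, the bytes at ascending addresses are AB F3 1E F4 01 EB 4A 8B.
Read back as big-endian, the last byte is least significant, giving 0xABF31EF401EB4A8B.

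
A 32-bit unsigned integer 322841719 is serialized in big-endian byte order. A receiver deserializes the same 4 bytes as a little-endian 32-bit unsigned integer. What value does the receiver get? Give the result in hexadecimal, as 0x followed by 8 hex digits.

0x772C3E13

322841719 in 32-bit hexadecimal is 0x133E2C77.
Stored big-endian, the bytes at ascending addresses are 13 3E 2C 77.
Read back as little-endian, the first byte is least significant, giving 0x772C3E13.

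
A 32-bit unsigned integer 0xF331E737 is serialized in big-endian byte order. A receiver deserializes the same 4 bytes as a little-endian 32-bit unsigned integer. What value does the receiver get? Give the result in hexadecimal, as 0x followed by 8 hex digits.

0x37E731F3

Stored big-endian, the bytes at ascending addresses are F3 31 E7 37.
Read back as little-endian, the first byte is least significant, giving 0x37E731F3.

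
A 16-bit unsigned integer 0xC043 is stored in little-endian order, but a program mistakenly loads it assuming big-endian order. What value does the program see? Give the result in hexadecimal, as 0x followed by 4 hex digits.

Stored little-endian, the bytes at ascending addresses are 43 C0.
Read back as big-endian, the last byte is least significant, giving 0x43C0.

0x43C0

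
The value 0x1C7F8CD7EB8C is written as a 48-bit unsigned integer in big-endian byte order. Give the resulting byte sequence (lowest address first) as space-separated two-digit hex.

1C 7F 8C D7 EB 8C

Split into bytes (most-significant first): 1C 7F 8C D7 EB 8C.
Big-endian: lowest address holds the most-significant byte.
So the memory order matches the most-significant-first order: 1C 7F 8C D7 EB 8C.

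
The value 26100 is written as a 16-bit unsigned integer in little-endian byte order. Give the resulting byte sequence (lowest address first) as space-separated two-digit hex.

F4 65

26100 in hexadecimal, padded to 16 bits, is 0x65F4.
Split into bytes (most-significant first): 65 F4.
Little-endian: lowest address holds the least-significant byte.
So at ascending addresses the bytes are F4 65.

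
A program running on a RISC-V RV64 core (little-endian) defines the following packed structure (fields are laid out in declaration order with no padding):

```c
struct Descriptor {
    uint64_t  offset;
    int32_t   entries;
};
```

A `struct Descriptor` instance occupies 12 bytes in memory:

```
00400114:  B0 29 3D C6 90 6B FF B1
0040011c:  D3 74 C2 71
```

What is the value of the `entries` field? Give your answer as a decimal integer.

1908569299

`entries` follows `offset` (8 bytes), so it starts at byte offset 8 and occupies 4 bytes.
Bytes at offsets 8..11: D3 74 C2 71.
In little-endian order the low byte comes first in memory.
Reassemble most-significant byte first: 71 C2 74 D3 → 0x71C274D3.
0x71C274D3 = 1908569299.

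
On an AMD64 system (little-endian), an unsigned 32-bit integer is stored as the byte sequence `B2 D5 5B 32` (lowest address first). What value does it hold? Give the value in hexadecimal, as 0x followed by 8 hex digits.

0x325BD5B2

Little-endian: lowest address holds the least-significant byte.
Reassemble most-significant byte first: 32 5B D5 B2 → 0x325BD5B2.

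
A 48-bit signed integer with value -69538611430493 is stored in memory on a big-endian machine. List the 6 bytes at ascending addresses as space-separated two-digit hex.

C0 C1 47 C4 7B A3

Two's complement of -69538611430493 in 48 bits: 69538611430493 = 0x3F3EB83B845D; invert → 0xC0C147C47BA2; add 1 → 0xC0C147C47BA3.
Split into bytes (most-significant first): C0 C1 47 C4 7B A3.
In big-endian order the high byte comes first in memory.
So the memory order matches the most-significant-first order: C0 C1 47 C4 7B A3.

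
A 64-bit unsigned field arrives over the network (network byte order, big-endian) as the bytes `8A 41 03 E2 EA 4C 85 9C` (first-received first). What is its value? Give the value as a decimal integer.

Big-endian stores the most-significant byte at the lowest address.
The bytes are already most-significant first: 0x8A4103E2EA4C859C.
0x8A4103E2EA4C859C = 9962248123848623516.

9962248123848623516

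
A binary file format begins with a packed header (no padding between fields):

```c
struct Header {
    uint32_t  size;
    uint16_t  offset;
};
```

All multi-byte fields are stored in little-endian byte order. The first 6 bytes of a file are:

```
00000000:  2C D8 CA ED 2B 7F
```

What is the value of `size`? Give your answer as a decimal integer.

3989493804

`size` is the first field, at byte offset 0, occupying 4 bytes.
Bytes at offsets 0..3: 2C D8 CA ED.
In little-endian order the low byte comes first in memory.
Reassemble most-significant byte first: ED CA D8 2C → 0xEDCAD82C.
0xEDCAD82C = 3989493804.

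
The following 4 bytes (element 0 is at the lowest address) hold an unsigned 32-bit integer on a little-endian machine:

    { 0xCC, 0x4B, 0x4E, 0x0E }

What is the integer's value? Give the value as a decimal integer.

240012236

In little-endian order the low byte comes first in memory.
Reassemble most-significant byte first: 0E 4E 4B CC → 0x0E4E4BCC.
0x0E4E4BCC = 240012236.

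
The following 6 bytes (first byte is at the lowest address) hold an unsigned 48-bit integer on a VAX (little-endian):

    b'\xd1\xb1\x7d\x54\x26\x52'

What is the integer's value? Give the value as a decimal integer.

In little-endian order the low byte comes first in memory.
Reassemble most-significant byte first: 52 26 54 7D B1 D1 → 0x5226547DB1D1.
0x5226547DB1D1 = 90324579758545.

90324579758545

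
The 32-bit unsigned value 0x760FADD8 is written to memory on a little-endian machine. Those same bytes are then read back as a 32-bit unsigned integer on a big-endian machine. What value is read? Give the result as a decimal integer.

Stored little-endian, the bytes at ascending addresses are D8 AD 0F 76.
Read back as big-endian, the last byte is least significant, giving 0xD8AD0F76.
0xD8AD0F76 = 3635220342.

3635220342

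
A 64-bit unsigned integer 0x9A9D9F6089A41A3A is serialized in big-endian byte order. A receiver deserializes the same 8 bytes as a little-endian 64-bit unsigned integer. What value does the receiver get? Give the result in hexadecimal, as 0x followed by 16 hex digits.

Stored big-endian, the bytes at ascending addresses are 9A 9D 9F 60 89 A4 1A 3A.
Read back as little-endian, the first byte is least significant, giving 0x3A1AA489609F9D9A.

0x3A1AA489609F9D9A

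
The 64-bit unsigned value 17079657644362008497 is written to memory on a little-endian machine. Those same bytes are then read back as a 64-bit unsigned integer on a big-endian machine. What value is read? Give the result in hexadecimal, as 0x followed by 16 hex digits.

17079657644362008497 in 64-bit hexadecimal is 0xED072222B97B87B1.
Stored little-endian, the bytes at ascending addresses are B1 87 7B B9 22 22 07 ED.
Read back as big-endian, the last byte is least significant, giving 0xB1877BB9222207ED.

0xB1877BB9222207ED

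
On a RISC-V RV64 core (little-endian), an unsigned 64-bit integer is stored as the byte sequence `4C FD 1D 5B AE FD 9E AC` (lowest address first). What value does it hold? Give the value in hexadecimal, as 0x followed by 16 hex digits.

0xAC9EFDAE5B1DFD4C

Little-endian stores the least-significant byte at the lowest address.
Reassemble most-significant byte first: AC 9E FD AE 5B 1D FD 4C → 0xAC9EFDAE5B1DFD4C.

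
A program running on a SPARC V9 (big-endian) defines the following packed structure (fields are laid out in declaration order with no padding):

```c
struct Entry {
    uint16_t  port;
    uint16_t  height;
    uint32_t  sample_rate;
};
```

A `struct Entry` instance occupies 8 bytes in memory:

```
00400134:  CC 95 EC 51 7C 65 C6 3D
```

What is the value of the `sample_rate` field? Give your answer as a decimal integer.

`sample_rate` follows `port` (2 B), `height` (2 B), so it starts at offset 2 + 2 = 4 and occupies 4 bytes.
Bytes at offsets 4..7: 7C 65 C6 3D.
Big-endian stores the most-significant byte at the lowest address.
The bytes are already most-significant first: 0x7C65C63D.
0x7C65C63D = 2087044669.

2087044669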